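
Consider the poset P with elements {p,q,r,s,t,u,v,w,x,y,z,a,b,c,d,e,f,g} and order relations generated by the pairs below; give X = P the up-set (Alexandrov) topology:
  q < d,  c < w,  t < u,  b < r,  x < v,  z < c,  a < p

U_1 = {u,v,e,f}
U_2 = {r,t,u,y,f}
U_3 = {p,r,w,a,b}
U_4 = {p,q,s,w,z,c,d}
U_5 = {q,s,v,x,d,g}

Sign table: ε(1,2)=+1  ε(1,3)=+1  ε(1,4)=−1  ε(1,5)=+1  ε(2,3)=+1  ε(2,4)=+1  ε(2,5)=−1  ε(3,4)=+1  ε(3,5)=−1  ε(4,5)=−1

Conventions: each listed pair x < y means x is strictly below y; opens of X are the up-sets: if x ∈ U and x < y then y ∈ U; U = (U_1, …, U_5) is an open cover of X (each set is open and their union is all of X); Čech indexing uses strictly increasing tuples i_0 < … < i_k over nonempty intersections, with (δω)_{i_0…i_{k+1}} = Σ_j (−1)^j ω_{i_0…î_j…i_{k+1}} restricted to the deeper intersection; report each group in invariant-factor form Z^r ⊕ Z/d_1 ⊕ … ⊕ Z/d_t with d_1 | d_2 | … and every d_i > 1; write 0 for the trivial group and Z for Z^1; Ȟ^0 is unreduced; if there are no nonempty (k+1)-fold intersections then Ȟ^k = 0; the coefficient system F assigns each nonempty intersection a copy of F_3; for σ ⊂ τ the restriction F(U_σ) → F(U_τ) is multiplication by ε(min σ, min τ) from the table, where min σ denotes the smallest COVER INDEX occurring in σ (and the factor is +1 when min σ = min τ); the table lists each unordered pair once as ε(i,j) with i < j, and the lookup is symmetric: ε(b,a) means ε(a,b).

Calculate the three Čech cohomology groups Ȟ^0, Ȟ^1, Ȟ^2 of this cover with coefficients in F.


Ȟ^0 = 0,  Ȟ^1 = 0,  Ȟ^2 = 0

nonempty overlaps:
  U12={u,f} U15={v} U23={r} U34={p,w} U45={q,s,d}
C dims 5,5; δ0: rk_F3 5
degree 0: 5−5−0 = 0 → Ȟ^0 ≅ 0
degree 1: 5−0−5 = 0 → Ȟ^1 ≅ 0
degree 2: 0−0−0 = 0 → Ȟ^2 ≅ 0


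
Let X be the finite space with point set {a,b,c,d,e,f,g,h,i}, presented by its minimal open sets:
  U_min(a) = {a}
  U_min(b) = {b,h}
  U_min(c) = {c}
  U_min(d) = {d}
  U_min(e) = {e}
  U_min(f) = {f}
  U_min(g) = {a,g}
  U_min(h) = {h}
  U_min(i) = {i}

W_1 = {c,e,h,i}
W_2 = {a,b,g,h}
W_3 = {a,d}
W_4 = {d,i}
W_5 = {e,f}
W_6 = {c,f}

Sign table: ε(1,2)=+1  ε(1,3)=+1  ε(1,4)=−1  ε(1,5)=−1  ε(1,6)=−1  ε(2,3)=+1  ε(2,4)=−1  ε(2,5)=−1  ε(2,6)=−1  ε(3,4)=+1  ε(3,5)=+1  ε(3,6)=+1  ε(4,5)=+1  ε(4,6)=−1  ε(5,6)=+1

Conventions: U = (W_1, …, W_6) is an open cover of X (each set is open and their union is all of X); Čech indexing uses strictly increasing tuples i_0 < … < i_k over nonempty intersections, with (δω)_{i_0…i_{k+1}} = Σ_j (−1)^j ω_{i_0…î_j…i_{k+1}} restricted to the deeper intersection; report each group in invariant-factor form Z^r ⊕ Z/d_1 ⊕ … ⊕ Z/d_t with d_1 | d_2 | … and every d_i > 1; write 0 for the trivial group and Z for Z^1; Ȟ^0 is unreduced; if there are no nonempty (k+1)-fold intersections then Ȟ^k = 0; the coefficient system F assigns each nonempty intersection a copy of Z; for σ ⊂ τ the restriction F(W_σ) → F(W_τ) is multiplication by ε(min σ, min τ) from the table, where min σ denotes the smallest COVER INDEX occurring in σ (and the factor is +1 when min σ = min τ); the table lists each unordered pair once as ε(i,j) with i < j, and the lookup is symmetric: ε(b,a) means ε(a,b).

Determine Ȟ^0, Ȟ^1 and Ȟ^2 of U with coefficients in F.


nonempty overlaps:
  W12={h} W14={i} W15={e} W16={c} W23={a} W34={d} W56={f}
C dims 6,7; δ0: rk 6, SNF 1^5·2
degree 0: 6−6−0 = 0 → Ȟ^0 ≅ 0
degree 1: 7−0−6 = 1 plus torsion [2] → Ȟ^1 ≅ Z ⊕ Z/2
degree 2: 0−0−0 = 0 → Ȟ^2 ≅ 0

Ȟ^0(U;F) ≅ 0,  Ȟ^1(U;F) ≅ Z ⊕ Z/2,  Ȟ^2(U;F) ≅ 0


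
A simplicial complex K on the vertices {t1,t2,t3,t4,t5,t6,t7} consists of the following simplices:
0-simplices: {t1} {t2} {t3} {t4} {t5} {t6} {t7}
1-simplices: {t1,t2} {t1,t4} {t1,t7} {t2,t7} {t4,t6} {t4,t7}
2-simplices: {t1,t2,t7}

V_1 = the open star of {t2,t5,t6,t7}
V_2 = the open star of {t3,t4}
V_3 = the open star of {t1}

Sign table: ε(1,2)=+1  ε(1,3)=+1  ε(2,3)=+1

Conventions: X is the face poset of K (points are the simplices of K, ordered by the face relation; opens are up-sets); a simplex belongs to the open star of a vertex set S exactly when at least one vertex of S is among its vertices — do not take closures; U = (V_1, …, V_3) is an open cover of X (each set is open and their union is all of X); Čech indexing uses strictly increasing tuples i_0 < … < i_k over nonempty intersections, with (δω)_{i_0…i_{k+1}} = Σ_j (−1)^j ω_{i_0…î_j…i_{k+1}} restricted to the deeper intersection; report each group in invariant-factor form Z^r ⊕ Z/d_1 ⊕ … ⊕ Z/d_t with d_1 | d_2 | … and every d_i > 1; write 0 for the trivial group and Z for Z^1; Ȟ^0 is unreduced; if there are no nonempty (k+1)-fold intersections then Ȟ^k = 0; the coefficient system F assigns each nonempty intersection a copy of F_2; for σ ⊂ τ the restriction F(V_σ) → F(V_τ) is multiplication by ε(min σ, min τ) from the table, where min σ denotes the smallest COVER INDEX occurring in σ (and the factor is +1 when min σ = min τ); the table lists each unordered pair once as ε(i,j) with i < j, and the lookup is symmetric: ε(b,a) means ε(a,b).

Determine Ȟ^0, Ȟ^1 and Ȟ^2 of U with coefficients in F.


Ȟ^0(U;F) ≅ Z/2, Ȟ^1(U;F) ≅ Z/2 and Ȟ^2(U;F) ≅ 0

nerve simplices:
  V1={{t2},{t5},{t6},{t7},{t1,t2},{t1,t7},{t2,t7},{t4,t6},{t4,t7},{t1,t2,t7}} V2={{t3},{t4},{t1,t4},{t4,t6},{t4,t7}} V3={{t1},{t1,t2},{t1,t4},{t1,t7},{t1,t2,t7}}
  V12={{t4,t6},{t4,t7}} V13={{t1,t2},{t1,t7},{t1,t2,t7}} V23={{t1,t4}}
C dims 3,3; δ0: rk_F2 2
degree 0: 3−2−0 = 1 → Ȟ^0 ≅ Z/2
degree 1: 3−0−2 = 1 → Ȟ^1 ≅ Z/2
degree 2: 0−0−0 = 0 → Ȟ^2 ≅ 0


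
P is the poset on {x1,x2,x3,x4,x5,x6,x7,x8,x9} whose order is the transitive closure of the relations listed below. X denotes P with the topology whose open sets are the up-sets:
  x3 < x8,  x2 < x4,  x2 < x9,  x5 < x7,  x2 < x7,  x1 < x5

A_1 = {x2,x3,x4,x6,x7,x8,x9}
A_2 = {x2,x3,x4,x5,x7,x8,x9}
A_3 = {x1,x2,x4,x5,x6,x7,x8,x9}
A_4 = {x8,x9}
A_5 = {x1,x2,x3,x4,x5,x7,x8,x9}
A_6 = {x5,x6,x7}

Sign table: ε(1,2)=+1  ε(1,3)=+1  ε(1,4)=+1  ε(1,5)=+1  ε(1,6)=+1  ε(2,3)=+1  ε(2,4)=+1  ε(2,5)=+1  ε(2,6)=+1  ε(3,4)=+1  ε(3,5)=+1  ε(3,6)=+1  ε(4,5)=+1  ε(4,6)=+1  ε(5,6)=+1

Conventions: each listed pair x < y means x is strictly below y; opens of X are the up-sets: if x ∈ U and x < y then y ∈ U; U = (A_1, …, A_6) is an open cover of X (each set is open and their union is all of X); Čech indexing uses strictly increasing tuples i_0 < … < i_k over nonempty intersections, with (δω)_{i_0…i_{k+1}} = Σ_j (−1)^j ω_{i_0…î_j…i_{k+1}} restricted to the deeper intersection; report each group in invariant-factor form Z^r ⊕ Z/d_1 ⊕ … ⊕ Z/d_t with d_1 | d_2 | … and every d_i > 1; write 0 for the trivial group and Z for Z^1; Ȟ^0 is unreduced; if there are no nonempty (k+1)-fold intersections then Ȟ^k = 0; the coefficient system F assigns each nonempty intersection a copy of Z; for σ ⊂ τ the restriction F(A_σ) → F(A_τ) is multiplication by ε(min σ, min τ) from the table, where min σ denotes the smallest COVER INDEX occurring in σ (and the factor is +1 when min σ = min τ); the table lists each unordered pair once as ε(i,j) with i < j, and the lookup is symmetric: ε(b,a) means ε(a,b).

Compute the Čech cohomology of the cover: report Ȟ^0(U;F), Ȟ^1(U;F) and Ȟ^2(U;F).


Ȟ^0(U;F) ≅ Z; Ȟ^1(U;F) ≅ 0; Ȟ^2(U;F) ≅ 0

nerve of the cover:
  A12={x2,x3,x4,x7,x8,x9} A13={x2,x4,x6,x7,x8,x9} A14={x8,x9} A15={x2,x3,x4,x7,x8,x9} A16={x6,x7} A23={x2,x4,x5,x7,x8,x9} A24={x8,x9} A25={x2,x3,x4,x5,x7,x8,x9} A26={x5,x7} A34={x8,x9} A35={x1,x2,x4,x5,x7,x8,x9} A36={x5,x6,x7} A45={x8,x9} A56={x5,x7}
  A123={x2,x4,x7,x8,x9} A124={x8,x9} A125={x2,x3,x4,x7,x8,x9} A126={x7} A134={x8,x9} A135={x2,x4,x7,x8,x9} A136={x6,x7} A145={x8,x9} A156={x7} A234={x8,x9} A235={x2,x4,x5,x7,x8,x9} A236={x5,x7} A245={x8,x9} A256={x5,x7} A345={x8,x9} A356={x5,x7}
  A1234={x8,x9} A1235={x2,x4,x7,x8,x9} A1236={x7} A1245={x8,x9} A1256={x7} A1345={x8,x9} A1356={x7} A2345={x8,x9} A2356={x5,x7}
  A12345={x8,x9} A12356={x7}
C dims 6,14,16,9; δ0: rk 5, SNF 1^5; δ1: rk 9, SNF 1^9; δ2: rk 7, SNF 1^7
Ȟ^0 = (6 − 5) − 0 = 1, so Ȟ^0 ≅ Z
Ȟ^1 = (14 − 9) − 5 = 0, so Ȟ^1 ≅ 0
Ȟ^2 = (16 − 7) − 9 = 0, so Ȟ^2 ≅ 0


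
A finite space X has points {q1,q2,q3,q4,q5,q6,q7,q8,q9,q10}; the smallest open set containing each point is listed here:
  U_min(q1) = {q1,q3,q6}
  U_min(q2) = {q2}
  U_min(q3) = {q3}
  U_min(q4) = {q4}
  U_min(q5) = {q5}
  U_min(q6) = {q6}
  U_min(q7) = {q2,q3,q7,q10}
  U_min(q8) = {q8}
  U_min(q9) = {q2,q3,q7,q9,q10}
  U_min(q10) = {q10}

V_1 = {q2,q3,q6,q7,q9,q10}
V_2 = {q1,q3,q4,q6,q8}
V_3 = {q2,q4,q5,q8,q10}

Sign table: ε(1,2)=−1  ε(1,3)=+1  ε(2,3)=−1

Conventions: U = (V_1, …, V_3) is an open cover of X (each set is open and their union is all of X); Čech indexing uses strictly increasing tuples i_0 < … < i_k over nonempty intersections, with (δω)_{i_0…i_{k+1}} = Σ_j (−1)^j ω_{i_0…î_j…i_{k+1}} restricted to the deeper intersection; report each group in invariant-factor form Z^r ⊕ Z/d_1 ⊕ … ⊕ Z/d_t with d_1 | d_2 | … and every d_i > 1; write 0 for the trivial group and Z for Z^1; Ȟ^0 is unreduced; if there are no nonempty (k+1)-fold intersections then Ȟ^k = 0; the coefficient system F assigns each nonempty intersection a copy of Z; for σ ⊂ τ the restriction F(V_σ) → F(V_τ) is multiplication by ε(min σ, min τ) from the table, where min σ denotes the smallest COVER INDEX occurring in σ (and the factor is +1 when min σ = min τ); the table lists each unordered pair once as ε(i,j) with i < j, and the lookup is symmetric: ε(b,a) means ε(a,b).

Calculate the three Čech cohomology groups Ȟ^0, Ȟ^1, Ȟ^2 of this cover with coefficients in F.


nerve simplices:
  V12={q3,q6} V13={q2,q10} V23={q4,q8}
C dims 3,3; δ0: rk 2, SNF 1^2
degree 0: 3−2−0 = 1 → Ȟ^0 ≅ Z
degree 1: 3−0−2 = 1 → Ȟ^1 ≅ Z
degree 2: 0−0−0 = 0 → Ȟ^2 ≅ 0

Ȟ^0(U;F) ≅ Z, Ȟ^1(U;F) ≅ Z and Ȟ^2(U;F) ≅ 0


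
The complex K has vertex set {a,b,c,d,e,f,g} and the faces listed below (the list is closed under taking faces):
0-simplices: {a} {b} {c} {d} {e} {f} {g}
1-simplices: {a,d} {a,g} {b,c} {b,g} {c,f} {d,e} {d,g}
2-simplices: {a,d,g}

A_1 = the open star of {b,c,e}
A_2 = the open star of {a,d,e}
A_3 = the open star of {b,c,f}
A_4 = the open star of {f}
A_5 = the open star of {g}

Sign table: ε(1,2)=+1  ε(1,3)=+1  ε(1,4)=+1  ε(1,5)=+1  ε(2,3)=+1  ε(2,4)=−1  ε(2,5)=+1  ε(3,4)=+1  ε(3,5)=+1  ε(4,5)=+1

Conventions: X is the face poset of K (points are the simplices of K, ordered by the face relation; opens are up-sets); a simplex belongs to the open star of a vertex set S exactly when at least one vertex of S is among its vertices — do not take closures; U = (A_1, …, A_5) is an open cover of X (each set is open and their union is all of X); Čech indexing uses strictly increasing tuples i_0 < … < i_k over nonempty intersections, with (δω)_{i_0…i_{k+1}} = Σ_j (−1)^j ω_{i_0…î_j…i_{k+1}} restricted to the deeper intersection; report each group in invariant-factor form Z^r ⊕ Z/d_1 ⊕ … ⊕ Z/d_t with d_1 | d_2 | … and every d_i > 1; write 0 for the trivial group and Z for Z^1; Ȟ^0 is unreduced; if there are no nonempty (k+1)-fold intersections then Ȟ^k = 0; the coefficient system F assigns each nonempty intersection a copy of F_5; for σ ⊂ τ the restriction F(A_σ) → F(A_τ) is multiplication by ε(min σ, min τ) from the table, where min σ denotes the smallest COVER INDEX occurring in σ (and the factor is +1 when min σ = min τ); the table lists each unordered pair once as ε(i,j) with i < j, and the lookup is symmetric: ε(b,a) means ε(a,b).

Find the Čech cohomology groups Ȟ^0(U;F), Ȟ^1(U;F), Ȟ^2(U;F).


nonempty intersections:
  A1={{b},{c},{e},{b,c},{b,g},{c,f},{d,e}} A2={{a},{d},{e},{a,d},{a,g},{d,e},{d,g},{a,d,g}} A3={{b},{c},{f},{b,c},{b,g},{c,f}} A4={{f},{c,f}} A5={{g},{a,g},{b,g},{d,g},{a,d,g}}
  A12={{e},{d,e}} A13={{b},{c},{b,c},{b,g},{c,f}} A14={{c,f}} A15={{b,g}} A25={{a,g},{d,g},{a,d,g}} A34={{f},{c,f}} A35={{b,g}}
  A134={{c,f}} A135={{b,g}}
C dims 5,7,2; δ0: rk_F5 4; δ1: rk_F5 2
Ȟ^0: (5−4)−0=1 ⇒ Z/5
Ȟ^1: (7−2)−4=1 ⇒ Z/5
Ȟ^2: (2−0)−2=0 ⇒ 0

Ȟ^0(U;F) ≅ Z/5; Ȟ^1(U;F) ≅ Z/5; Ȟ^2(U;F) ≅ 0


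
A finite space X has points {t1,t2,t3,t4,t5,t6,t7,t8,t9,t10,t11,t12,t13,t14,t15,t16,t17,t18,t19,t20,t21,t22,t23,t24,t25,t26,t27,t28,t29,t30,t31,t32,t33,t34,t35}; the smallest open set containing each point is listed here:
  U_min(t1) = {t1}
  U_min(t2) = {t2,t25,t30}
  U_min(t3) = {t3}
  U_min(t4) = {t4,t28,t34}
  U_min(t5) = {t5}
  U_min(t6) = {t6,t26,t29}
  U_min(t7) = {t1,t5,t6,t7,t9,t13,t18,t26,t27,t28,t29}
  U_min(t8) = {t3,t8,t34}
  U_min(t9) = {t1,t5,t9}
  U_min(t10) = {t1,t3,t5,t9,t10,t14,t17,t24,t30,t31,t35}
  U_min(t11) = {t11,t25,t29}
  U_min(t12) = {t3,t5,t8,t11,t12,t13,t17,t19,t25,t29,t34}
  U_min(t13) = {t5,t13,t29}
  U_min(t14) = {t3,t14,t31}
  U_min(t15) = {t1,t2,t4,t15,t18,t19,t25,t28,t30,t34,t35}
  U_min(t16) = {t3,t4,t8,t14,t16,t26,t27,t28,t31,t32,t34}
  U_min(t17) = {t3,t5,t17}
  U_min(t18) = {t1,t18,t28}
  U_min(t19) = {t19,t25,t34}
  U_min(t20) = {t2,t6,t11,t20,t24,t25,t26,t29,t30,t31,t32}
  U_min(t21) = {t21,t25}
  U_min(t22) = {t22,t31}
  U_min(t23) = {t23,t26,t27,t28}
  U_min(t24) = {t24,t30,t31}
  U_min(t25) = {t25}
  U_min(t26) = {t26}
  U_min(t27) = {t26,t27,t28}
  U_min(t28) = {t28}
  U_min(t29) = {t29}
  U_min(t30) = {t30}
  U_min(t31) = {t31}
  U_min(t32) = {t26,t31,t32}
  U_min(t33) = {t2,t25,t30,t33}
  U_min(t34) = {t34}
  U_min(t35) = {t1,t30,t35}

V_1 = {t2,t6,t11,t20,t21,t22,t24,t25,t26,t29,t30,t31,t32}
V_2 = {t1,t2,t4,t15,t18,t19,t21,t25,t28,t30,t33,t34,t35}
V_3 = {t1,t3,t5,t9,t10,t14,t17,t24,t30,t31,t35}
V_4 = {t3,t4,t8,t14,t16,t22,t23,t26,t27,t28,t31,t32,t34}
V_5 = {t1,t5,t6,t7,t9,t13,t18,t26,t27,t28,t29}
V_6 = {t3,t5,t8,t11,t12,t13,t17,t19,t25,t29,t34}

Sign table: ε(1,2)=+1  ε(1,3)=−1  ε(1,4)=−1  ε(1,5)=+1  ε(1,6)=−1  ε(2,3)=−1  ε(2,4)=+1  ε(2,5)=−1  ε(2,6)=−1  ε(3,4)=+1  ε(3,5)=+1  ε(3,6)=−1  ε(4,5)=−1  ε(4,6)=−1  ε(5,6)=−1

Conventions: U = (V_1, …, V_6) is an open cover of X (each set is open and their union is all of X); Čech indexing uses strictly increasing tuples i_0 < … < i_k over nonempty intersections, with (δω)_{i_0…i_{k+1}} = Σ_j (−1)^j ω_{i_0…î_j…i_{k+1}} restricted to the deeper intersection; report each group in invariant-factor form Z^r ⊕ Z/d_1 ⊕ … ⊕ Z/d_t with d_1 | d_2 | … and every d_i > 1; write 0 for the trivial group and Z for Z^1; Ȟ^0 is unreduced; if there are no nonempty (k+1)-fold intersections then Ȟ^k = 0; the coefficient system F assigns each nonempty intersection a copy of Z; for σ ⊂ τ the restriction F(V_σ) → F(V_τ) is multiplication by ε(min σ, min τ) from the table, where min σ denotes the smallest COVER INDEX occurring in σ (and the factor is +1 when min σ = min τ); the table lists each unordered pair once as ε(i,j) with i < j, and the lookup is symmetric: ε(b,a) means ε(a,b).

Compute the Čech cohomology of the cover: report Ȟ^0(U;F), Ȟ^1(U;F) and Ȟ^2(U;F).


nonempty overlaps:
  V12={t2,t21,t25,t30} V13={t24,t30,t31} V14={t22,t26,t31,t32} V15={t6,t26,t29} V16={t11,t25,t29} V23={t1,t30,t35} V24={t4,t28,t34} V25={t1,t18,t28} V26={t19,t25,t34} V34={t3,t14,t31} V35={t1,t5,t9} V36={t3,t5,t17} V45={t26,t27,t28} V46={t3,t8,t34} V56={t5,t13,t29}
  V123={t30} V126={t25} V134={t31} V145={t26} V156={t29} V235={t1} V245={t28} V246={t34} V346={t3} V356={t5}
C dims 6,15,10; δ0: rk 6, SNF 1^5·2; δ1: rk 9, SNF 1^9
degree 0: 6−6−0 = 0 → Ȟ^0 ≅ 0
degree 1: 15−9−6 = 0 plus torsion [2] → Ȟ^1 ≅ Z/2
degree 2: 10−0−9 = 1 → Ȟ^2 ≅ Z

Ȟ^0 ≅ 0; Ȟ^1 ≅ Z/2; Ȟ^2 ≅ Z


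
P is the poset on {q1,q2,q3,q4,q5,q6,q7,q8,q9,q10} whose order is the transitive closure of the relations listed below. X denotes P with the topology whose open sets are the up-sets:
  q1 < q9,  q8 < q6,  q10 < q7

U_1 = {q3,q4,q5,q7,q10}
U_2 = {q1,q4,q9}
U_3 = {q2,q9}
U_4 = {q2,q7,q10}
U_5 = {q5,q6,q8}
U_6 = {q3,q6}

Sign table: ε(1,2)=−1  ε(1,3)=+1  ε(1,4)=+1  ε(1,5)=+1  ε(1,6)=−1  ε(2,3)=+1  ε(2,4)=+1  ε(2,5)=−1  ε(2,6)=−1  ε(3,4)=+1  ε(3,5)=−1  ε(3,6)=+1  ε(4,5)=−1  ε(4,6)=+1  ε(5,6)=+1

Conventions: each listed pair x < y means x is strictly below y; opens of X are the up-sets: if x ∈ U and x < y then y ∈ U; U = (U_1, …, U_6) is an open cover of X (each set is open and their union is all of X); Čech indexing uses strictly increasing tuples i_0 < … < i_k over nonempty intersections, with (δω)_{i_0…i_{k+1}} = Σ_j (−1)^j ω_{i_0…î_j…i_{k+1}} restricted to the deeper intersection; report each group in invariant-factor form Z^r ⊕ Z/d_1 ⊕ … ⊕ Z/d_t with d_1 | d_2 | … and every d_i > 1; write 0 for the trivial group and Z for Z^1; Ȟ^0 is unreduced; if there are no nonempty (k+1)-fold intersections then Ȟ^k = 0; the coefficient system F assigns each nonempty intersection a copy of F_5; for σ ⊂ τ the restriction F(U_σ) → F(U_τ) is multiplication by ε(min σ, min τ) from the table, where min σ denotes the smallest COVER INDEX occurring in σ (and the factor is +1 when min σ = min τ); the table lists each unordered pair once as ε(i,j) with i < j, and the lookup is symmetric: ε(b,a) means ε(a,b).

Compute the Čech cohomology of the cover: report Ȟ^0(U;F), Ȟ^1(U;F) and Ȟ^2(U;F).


nonempty intersections:
  U12={q4} U14={q7,q10} U15={q5} U16={q3} U23={q9} U34={q2} U56={q6}
C dims 6,7; δ0: rk_F5 6
Ȟ^0: (6−6)−0=0 ⇒ 0
Ȟ^1: (7−0)−6=1 ⇒ Z/5
Ȟ^2: (0−0)−0=0 ⇒ 0

Ȟ^0(U;F) ≅ 0, Ȟ^1(U;F) ≅ Z/5, Ȟ^2(U;F) ≅ 0


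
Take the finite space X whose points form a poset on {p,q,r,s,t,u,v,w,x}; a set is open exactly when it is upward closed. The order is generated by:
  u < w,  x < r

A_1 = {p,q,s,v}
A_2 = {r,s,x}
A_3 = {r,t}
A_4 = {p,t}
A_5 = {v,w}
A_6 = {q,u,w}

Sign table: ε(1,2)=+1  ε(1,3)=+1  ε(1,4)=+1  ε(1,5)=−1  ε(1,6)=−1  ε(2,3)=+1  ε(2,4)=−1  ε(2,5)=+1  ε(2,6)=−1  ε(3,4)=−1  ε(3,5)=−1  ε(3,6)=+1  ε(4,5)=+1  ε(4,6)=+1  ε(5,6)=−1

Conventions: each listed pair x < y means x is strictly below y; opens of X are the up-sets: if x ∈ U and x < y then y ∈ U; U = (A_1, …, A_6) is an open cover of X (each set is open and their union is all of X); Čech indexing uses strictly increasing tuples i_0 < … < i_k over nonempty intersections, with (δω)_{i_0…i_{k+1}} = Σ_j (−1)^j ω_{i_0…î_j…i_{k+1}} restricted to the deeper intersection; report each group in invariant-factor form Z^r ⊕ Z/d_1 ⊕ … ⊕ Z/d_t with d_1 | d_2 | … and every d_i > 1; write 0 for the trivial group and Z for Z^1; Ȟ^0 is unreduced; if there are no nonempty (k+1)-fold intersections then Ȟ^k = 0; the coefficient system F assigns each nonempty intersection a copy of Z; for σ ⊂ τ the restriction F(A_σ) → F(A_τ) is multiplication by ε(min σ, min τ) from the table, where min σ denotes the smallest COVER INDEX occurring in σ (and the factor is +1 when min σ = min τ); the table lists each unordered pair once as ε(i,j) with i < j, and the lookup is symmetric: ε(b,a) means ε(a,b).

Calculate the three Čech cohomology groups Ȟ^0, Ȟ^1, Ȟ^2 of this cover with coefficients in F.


nonempty intersections:
  A12={s} A14={p} A15={v} A16={q} A23={r} A34={t} A56={w}
C dims 6,7; δ0: rk 6, SNF 1^5·2
Ȟ^0: (6−6)−0=0 ⇒ 0
Ȟ^1: (7−0)−6=1 plus torsion [2] ⇒ Z ⊕ Z/2
Ȟ^2: (0−0)−0=0 ⇒ 0

Ȟ^0(U;F) ≅ 0; Ȟ^1(U;F) ≅ Z ⊕ Z/2; Ȟ^2(U;F) ≅ 0


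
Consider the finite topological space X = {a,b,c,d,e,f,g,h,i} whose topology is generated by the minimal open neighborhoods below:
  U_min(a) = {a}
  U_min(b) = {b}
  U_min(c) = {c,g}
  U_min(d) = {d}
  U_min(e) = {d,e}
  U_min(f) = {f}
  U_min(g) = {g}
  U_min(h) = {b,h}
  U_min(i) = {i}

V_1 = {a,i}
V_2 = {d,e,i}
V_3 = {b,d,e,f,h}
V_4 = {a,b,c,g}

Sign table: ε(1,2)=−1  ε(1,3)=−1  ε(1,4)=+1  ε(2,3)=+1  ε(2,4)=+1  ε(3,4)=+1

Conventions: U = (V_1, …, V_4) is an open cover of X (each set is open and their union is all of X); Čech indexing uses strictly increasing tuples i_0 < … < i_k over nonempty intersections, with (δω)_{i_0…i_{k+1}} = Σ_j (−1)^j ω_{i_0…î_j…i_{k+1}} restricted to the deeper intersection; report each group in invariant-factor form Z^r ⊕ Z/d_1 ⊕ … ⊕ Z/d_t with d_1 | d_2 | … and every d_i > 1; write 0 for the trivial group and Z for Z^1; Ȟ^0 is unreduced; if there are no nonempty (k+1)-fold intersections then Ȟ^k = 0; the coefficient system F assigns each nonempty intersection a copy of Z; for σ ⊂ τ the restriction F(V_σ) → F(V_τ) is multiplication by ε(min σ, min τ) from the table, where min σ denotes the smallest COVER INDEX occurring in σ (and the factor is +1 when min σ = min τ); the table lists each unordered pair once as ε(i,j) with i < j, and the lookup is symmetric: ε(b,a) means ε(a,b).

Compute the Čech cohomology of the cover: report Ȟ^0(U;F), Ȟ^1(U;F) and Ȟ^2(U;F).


Ȟ^0(U;F) ≅ 0, Ȟ^1(U;F) ≅ Z/2, Ȟ^2(U;F) ≅ 0

cover nerve:
  V12={i} V14={a} V23={d,e} V34={b}
C dims 4,4; δ0: rk 4, SNF 1^3·2
Ȟ^0: (4−4)−0=0 ⇒ 0
Ȟ^1: (4−0)−4=0 plus torsion [2] ⇒ Z/2
Ȟ^2: (0−0)−0=0 ⇒ 0


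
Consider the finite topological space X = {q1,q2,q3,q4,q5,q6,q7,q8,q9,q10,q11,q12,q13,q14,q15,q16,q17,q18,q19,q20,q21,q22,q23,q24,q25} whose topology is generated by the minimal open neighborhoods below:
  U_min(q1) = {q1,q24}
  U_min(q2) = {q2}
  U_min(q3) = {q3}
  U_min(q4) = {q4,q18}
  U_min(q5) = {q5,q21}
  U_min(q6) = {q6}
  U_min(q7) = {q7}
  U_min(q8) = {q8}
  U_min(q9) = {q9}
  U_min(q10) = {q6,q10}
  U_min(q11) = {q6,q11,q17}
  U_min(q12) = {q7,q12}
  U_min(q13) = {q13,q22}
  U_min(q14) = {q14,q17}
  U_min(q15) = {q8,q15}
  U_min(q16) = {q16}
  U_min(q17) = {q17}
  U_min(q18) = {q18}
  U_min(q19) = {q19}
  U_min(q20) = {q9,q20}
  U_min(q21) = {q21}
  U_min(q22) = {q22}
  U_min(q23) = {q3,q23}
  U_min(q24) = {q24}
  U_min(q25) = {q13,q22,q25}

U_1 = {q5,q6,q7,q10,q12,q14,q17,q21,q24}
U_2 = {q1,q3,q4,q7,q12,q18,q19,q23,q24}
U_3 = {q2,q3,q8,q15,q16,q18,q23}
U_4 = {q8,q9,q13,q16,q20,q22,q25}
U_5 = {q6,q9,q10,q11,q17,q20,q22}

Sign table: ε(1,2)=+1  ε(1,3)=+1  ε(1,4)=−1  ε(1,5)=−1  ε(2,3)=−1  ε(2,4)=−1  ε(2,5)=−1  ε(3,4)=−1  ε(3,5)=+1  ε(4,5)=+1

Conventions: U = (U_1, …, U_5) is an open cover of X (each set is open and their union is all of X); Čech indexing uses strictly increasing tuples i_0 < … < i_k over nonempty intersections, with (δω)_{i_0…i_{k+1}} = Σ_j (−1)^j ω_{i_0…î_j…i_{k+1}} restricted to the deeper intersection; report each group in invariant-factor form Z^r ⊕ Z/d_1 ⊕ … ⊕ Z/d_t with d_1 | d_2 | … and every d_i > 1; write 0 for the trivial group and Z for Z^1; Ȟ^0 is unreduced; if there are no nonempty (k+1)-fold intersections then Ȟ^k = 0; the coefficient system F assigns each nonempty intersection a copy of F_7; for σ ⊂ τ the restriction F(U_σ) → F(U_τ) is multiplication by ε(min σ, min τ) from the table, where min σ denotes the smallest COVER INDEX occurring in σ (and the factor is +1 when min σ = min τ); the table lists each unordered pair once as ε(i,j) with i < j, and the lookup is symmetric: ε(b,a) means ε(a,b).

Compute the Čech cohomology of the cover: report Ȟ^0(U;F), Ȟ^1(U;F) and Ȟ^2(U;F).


Ȟ^0 = 0,  Ȟ^1 = 0,  Ȟ^2 = 0

nonempty overlaps:
  U12={q7,q12,q24} U15={q6,q10,q17} U23={q3,q18,q23} U34={q8,q16} U45={q9,q20,q22}
C dims 5,5; δ0: rk_F7 5
degree 0: 5−5−0 = 0 → Ȟ^0 ≅ 0
degree 1: 5−0−5 = 0 → Ȟ^1 ≅ 0
degree 2: 0−0−0 = 0 → Ȟ^2 ≅ 0


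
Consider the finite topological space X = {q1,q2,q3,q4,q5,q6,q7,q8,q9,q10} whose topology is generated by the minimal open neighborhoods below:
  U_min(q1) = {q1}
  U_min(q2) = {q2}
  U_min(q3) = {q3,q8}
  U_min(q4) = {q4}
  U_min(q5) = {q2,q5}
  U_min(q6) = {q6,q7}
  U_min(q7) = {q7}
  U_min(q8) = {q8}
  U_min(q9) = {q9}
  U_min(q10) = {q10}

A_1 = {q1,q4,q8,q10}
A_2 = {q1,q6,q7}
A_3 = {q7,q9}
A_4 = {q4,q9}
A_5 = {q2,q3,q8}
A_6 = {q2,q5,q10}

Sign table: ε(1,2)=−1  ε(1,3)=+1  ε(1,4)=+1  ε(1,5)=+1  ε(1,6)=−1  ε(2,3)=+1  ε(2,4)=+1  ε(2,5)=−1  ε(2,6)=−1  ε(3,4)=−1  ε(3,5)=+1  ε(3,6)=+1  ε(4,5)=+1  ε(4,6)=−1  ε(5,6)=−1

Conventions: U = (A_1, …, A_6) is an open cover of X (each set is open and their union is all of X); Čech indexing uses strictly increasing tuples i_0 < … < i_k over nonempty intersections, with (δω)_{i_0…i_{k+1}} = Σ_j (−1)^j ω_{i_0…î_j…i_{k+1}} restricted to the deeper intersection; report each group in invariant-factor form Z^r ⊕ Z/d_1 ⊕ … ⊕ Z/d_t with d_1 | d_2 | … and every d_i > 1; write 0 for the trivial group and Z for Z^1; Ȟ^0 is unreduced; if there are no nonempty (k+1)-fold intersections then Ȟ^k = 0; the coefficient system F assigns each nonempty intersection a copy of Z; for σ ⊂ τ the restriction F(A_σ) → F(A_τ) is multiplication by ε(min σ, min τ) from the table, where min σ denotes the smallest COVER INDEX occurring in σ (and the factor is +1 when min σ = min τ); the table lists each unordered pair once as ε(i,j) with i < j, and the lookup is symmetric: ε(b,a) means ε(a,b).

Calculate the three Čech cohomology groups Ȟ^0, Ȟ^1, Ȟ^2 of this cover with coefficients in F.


Ȟ^0 ≅ Z, Ȟ^1 ≅ Z^2, Ȟ^2 ≅ 0

nerve simplices:
  A12={q1} A14={q4} A15={q8} A16={q10} A23={q7} A34={q9} A56={q2}
C dims 6,7; δ0: rk 5, SNF 1^5
degree 0: 6−5−0 = 1 → Ȟ^0 ≅ Z
degree 1: 7−0−5 = 2 → Ȟ^1 ≅ Z^2
degree 2: 0−0−0 = 0 → Ȟ^2 ≅ 0


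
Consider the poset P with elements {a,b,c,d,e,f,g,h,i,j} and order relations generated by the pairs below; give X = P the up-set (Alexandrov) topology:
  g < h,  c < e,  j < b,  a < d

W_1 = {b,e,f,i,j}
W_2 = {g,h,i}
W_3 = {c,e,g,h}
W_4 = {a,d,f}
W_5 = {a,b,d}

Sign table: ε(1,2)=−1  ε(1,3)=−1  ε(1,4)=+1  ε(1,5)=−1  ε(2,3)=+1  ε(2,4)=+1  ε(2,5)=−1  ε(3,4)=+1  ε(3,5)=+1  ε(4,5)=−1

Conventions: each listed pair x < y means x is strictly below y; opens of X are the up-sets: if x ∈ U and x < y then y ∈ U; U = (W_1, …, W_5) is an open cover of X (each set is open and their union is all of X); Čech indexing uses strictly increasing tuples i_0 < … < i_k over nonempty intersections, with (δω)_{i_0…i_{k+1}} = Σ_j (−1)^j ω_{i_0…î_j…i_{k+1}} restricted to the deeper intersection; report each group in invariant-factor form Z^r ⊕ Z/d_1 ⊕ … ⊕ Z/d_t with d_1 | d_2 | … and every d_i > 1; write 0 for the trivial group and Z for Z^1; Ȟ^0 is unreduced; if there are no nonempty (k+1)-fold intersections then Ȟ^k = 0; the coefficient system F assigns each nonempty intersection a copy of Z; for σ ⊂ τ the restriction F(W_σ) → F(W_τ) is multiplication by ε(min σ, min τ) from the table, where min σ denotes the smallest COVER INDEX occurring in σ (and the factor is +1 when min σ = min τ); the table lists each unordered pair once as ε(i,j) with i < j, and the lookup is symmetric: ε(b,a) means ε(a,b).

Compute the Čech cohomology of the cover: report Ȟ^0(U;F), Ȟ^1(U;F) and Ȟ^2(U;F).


intersection data:
  W12={i} W13={e} W14={f} W15={b} W23={g,h} W45={a,d}
C dims 5,6; δ0: rk 4, SNF 1^4
Ȟ^0 = (5 − 4) − 0 = 1, so Ȟ^0 ≅ Z
Ȟ^1 = (6 − 0) − 4 = 2, so Ȟ^1 ≅ Z^2
Ȟ^2 = (0 − 0) − 0 = 0, so Ȟ^2 ≅ 0

Ȟ^0 ≅ Z,  Ȟ^1 ≅ Z^2,  Ȟ^2 ≅ 0


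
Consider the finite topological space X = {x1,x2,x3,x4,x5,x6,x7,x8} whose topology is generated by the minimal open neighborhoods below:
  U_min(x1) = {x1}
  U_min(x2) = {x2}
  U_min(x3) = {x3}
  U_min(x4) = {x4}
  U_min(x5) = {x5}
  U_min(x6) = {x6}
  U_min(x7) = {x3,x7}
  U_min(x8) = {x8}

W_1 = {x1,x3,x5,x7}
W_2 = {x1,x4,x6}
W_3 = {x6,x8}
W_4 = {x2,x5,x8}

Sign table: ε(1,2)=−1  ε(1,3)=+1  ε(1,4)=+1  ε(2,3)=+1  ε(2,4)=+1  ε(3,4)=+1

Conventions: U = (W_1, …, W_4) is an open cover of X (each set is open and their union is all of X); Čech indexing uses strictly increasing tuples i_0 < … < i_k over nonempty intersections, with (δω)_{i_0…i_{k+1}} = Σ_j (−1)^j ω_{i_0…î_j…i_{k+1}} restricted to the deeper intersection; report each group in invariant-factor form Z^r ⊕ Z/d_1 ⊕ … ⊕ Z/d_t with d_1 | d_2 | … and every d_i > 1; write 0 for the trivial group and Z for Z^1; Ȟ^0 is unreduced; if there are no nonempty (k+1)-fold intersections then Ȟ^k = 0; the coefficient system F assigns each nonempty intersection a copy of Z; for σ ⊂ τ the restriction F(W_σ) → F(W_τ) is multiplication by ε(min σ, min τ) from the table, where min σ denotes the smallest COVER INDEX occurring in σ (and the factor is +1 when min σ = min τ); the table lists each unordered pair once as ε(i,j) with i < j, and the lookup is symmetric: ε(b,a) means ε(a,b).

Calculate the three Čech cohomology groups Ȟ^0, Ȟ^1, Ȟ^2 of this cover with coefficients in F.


Ȟ^0 ≅ 0; Ȟ^1 ≅ Z/2; Ȟ^2 ≅ 0

nerve of the cover:
  W12={x1} W14={x5} W23={x6} W34={x8}
C dims 4,4; δ0: rk 4, SNF 1^3·2
Ȟ^0 = (4 − 4) − 0 = 0, so Ȟ^0 ≅ 0
Ȟ^1 = (4 − 0) − 4 = 0 plus torsion [2], so Ȟ^1 ≅ Z/2
Ȟ^2 = (0 − 0) − 0 = 0, so Ȟ^2 ≅ 0


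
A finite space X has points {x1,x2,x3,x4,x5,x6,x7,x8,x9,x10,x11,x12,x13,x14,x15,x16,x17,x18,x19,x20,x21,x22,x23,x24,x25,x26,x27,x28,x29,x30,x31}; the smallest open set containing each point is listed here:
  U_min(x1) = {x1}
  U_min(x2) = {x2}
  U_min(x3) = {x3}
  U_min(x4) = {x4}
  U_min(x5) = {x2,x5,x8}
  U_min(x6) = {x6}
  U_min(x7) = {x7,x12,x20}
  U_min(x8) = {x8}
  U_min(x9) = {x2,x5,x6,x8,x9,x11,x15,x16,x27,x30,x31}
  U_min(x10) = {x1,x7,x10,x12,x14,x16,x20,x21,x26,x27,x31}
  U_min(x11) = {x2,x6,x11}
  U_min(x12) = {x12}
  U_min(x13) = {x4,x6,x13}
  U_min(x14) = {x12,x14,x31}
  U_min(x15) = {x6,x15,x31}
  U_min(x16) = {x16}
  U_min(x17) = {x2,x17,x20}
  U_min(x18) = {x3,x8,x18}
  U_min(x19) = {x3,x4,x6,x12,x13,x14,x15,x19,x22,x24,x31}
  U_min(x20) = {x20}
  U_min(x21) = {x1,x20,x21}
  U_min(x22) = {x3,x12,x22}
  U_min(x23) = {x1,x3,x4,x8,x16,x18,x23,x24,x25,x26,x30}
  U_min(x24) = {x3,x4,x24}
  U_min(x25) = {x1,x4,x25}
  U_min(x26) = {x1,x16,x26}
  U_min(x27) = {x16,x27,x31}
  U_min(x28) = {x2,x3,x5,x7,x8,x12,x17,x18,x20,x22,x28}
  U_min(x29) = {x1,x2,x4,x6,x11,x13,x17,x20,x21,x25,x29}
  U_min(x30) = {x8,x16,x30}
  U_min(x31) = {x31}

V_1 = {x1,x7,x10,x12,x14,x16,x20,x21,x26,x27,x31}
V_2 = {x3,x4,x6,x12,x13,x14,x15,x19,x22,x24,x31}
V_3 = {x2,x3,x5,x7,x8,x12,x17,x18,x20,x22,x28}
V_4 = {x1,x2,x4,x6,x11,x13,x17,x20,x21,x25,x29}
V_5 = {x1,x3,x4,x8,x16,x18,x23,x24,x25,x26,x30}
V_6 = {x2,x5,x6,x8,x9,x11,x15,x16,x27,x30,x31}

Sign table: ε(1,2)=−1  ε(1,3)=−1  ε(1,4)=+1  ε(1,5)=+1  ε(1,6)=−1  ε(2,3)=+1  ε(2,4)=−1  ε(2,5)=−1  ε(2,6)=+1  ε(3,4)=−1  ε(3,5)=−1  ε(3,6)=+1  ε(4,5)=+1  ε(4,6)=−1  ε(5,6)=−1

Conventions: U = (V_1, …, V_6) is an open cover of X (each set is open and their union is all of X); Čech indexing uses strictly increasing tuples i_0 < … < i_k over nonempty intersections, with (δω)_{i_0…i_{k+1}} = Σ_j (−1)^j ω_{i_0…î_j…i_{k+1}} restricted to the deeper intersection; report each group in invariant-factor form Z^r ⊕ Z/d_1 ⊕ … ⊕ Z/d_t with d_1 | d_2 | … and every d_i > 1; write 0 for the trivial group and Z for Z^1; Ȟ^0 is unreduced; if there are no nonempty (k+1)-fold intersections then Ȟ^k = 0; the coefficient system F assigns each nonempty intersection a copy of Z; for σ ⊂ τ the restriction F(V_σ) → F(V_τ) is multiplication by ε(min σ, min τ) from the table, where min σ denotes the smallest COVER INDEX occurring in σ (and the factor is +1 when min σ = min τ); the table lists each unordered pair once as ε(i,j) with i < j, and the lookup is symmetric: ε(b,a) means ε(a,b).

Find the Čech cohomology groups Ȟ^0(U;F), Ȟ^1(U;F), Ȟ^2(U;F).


nonempty overlaps:
  V12={x12,x14,x31} V13={x7,x12,x20} V14={x1,x20,x21} V15={x1,x16,x26} V16={x16,x27,x31} V23={x3,x12,x22} V24={x4,x6,x13} V25={x3,x4,x24} V26={x6,x15,x31} V34={x2,x17,x20} V35={x3,x8,x18} V36={x2,x5,x8} V45={x1,x4,x25} V46={x2,x6,x11} V56={x8,x16,x30}
  V123={x12} V126={x31} V134={x20} V145={x1} V156={x16} V235={x3} V245={x4} V246={x6} V346={x2} V356={x8}
C dims 6,15,10; δ0: rk 5, SNF 1^5; δ1: rk 10, SNF 1^9·2
degree 0: 6−5−0 = 1 → Ȟ^0 ≅ Z
degree 1: 15−10−5 = 0 → Ȟ^1 ≅ 0
degree 2: 10−0−10 = 0 plus torsion [2] → Ȟ^2 ≅ Z/2

Ȟ^0 = Z,  Ȟ^1 = 0,  Ȟ^2 = Z/2


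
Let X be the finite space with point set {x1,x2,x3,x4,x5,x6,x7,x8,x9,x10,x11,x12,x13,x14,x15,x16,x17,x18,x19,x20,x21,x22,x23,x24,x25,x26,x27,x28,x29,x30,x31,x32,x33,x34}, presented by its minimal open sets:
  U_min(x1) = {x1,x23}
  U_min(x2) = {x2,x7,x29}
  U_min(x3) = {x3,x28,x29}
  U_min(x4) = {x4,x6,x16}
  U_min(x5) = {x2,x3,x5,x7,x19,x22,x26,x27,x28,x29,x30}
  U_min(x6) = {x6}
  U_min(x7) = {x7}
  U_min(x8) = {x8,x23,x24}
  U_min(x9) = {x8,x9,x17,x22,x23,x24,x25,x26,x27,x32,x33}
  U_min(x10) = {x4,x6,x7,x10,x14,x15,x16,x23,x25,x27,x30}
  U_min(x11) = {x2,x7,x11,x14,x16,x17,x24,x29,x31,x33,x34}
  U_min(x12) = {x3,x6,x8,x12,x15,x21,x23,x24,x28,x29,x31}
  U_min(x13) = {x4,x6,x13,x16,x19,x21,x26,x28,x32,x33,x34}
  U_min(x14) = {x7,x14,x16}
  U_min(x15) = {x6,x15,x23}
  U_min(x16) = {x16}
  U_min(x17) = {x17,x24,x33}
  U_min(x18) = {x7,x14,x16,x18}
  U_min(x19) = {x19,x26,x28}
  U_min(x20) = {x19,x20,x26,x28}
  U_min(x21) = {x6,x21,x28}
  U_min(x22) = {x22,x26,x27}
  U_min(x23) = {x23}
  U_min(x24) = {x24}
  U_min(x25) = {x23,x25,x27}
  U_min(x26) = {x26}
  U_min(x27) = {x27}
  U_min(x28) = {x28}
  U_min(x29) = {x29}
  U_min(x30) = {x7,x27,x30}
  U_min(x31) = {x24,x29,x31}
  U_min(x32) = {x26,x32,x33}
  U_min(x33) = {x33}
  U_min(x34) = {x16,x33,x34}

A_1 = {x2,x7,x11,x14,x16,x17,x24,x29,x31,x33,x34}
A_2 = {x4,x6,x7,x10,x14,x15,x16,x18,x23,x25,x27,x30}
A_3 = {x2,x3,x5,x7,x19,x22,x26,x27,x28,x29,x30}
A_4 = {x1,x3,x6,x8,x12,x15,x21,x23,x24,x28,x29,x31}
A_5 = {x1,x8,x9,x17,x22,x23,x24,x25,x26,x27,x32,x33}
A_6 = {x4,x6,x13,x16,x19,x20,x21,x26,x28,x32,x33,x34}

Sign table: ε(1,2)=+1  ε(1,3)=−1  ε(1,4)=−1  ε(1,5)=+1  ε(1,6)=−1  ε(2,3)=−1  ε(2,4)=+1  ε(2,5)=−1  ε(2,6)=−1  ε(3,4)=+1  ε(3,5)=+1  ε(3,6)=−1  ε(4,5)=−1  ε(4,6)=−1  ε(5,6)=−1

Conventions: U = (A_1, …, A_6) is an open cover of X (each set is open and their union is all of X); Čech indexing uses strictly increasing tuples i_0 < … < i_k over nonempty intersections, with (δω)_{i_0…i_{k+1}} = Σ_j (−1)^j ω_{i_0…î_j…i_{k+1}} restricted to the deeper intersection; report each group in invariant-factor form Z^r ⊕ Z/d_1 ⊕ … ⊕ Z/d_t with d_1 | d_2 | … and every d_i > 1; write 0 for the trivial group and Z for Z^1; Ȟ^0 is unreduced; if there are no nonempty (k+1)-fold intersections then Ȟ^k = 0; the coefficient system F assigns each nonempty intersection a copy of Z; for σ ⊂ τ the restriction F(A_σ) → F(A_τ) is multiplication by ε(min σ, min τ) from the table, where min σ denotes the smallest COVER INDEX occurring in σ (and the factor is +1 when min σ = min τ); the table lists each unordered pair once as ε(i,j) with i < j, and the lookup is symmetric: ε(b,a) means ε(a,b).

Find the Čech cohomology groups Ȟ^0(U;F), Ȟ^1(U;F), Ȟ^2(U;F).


nerve of the cover:
  A12={x7,x14,x16} A13={x2,x7,x29} A14={x24,x29,x31} A15={x17,x24,x33} A16={x16,x33,x34} A23={x7,x27,x30} A24={x6,x15,x23} A25={x23,x25,x27} A26={x4,x6,x16} A34={x3,x28,x29} A35={x22,x26,x27} A36={x19,x26,x28} A45={x1,x8,x23,x24} A46={x6,x21,x28} A56={x26,x32,x33}
  A123={x7} A126={x16} A134={x29} A145={x24} A156={x33} A235={x27} A245={x23} A246={x6} A346={x28} A356={x26}
C dims 6,15,10; δ0: rk 6, SNF 1^5·2; δ1: rk 9, SNF 1^9
Ȟ^0 = (6 − 6) − 0 = 0, so Ȟ^0 ≅ 0
Ȟ^1 = (15 − 9) − 6 = 0 plus torsion [2], so Ȟ^1 ≅ Z/2
Ȟ^2 = (10 − 0) − 9 = 1, so Ȟ^2 ≅ Z

Ȟ^0(U;F) ≅ 0, Ȟ^1(U;F) ≅ Z/2 and Ȟ^2(U;F) ≅ Z


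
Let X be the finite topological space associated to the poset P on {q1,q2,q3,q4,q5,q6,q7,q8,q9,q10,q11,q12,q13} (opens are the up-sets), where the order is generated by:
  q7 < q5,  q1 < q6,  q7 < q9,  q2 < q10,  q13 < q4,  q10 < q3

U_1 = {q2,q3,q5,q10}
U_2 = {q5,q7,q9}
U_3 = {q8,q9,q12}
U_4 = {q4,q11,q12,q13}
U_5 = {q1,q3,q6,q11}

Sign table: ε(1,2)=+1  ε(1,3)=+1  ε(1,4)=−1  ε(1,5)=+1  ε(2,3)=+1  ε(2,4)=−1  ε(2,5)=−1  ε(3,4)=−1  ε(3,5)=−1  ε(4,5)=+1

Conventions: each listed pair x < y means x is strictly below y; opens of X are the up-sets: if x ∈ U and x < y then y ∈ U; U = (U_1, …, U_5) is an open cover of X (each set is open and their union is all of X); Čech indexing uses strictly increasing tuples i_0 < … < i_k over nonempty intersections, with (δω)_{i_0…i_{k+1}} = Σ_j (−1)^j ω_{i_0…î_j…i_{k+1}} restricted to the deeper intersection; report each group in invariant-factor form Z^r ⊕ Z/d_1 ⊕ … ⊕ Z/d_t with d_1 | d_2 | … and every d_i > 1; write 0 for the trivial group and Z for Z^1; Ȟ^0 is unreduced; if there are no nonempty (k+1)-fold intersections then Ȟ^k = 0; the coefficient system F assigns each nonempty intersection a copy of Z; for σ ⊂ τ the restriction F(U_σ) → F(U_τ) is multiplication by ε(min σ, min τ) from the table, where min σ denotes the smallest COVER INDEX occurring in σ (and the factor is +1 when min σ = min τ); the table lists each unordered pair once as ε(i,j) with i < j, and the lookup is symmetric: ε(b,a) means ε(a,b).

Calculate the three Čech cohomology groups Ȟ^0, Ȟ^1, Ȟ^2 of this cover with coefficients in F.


nonempty intersections:
  U12={q5} U15={q3} U23={q9} U34={q12} U45={q11}
C dims 5,5; δ0: rk 5, SNF 1^4·2
Ȟ^0: (5−5)−0=0 ⇒ 0
Ȟ^1: (5−0)−5=0 plus torsion [2] ⇒ Z/2
Ȟ^2: (0−0)−0=0 ⇒ 0

Ȟ^0(U;F) ≅ 0, Ȟ^1(U;F) ≅ Z/2 and Ȟ^2(U;F) ≅ 0


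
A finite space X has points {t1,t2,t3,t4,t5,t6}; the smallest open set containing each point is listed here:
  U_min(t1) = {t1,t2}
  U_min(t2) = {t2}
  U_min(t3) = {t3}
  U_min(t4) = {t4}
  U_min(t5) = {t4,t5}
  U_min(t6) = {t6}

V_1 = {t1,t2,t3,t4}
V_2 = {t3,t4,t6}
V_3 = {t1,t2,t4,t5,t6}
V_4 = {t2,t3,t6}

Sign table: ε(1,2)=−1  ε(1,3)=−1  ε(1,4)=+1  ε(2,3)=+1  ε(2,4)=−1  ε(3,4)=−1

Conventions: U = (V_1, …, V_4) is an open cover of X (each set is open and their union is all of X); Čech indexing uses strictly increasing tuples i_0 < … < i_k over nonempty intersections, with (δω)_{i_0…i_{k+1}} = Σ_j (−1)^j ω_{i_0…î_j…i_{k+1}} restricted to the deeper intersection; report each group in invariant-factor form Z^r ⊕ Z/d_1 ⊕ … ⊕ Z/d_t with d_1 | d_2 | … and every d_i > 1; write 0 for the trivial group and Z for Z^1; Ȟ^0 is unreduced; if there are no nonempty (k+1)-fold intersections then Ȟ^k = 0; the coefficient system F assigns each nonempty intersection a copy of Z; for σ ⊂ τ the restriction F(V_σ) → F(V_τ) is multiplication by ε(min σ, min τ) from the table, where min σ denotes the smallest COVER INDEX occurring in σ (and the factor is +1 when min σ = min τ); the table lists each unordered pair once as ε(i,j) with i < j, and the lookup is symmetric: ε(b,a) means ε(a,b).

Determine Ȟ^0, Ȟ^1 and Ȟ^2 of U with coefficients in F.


Ȟ^0 = Z,  Ȟ^1 = 0,  Ȟ^2 = Z

intersection data:
  V12={t3,t4} V13={t1,t2,t4} V14={t2,t3} V23={t4,t6} V24={t3,t6} V34={t2,t6}
  V123={t4} V124={t3} V134={t2} V234={t6}
C dims 4,6,4; δ0: rk 3, SNF 1^3; δ1: rk 3, SNF 1^3
Ȟ^0 = (4 − 3) − 0 = 1, so Ȟ^0 ≅ Z
Ȟ^1 = (6 − 3) − 3 = 0, so Ȟ^1 ≅ 0
Ȟ^2 = (4 − 0) − 3 = 1, so Ȟ^2 ≅ Z


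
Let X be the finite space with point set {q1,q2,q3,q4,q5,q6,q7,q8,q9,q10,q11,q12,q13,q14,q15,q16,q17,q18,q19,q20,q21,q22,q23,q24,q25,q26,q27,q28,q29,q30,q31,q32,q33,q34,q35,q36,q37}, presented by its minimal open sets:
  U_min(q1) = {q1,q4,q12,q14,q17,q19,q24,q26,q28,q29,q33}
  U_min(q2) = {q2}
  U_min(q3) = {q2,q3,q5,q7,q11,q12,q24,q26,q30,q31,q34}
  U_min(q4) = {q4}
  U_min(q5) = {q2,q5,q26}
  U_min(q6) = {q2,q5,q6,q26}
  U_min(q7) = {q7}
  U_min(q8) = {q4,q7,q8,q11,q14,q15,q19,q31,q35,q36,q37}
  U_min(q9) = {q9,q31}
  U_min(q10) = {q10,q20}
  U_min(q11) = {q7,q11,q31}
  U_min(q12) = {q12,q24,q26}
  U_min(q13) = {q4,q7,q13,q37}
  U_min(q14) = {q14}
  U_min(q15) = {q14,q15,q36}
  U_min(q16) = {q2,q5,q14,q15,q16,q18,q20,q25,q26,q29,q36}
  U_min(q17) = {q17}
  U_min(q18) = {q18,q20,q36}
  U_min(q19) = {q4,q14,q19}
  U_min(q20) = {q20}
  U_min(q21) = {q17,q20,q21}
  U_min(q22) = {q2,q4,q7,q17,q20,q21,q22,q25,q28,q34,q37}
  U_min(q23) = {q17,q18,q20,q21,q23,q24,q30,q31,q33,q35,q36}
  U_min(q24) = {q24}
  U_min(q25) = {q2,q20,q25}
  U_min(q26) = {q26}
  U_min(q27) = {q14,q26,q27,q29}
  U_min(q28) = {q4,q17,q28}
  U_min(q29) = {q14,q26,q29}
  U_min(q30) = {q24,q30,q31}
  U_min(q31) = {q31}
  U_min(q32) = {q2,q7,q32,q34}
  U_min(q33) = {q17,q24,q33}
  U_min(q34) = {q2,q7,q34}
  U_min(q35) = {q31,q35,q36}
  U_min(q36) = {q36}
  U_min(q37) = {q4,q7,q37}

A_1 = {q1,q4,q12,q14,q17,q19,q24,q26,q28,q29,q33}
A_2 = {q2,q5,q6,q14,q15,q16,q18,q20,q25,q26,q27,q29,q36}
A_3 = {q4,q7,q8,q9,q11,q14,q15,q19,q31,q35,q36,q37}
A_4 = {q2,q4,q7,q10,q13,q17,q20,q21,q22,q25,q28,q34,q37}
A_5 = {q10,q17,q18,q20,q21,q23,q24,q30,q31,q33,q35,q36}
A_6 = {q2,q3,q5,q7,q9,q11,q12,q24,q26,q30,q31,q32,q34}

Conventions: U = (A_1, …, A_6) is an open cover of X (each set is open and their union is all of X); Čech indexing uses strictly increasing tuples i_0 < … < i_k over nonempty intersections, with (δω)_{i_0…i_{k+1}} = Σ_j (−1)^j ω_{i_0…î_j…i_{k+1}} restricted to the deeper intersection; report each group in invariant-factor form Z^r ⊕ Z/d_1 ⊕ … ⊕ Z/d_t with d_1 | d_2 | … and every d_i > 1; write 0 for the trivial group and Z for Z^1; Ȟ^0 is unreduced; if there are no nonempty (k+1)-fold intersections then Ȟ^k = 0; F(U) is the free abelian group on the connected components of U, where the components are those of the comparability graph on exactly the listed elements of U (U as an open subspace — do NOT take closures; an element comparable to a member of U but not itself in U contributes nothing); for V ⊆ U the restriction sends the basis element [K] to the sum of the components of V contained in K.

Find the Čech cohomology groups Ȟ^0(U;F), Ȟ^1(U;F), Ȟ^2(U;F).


Ȟ^0 = Z, Ȟ^1 = 0, Ȟ^2 = Z/2

intersection data:
  A12={q14,q26,q29} A13={q4,q14,q19} A14={q4,q17,q28} A15={q17,q24,q33} A16={q12,q24,q26} A23={q14,q15,q36} A24={q2,q20,q25} A25={q18,q20,q36} A26={q2,q5,q26} A34={q4,q7,q37} A35={q31,q35,q36} A36={q7,q9,q11,q31} A45={q10,q17,q20,q21} A46={q2,q7,q34} A56={q24,q30,q31}
  A123={q14} A126={q26} A134={q4} A145={q17} A156={q24} A235={q36} A245={q20} A246={q2} A346={q7} A356={q31}
components per intersection:
  A1: {q1,q4,q12,q14,q17,q19,q24,q26,q28,q29,q33}
  A2: {q2,q5,q6,q14,q15,q16,q18,q20,q25,q26,q27,q29,q36}
  A3: {q4,q7,q8,q9,q11,q14,q15,q19,q31,q35,q36,q37}
  A4: {q2,q4,q7,q10,q13,q17,q20,q21,q22,q25,q28,q34,q37}
  A5: {q10,q17,q18,q20,q21,q23,q24,q30,q31,q33,q35,q36}
  A6: {q2,q3,q5,q7,q9,q11,q12,q24,q26,q30,q31,q32,q34}
  A12: {q14,q26,q29}
  A13: {q4,q14,q19}
  A14: {q4,q17,q28}
  A15: {q17,q24,q33}
  A16: {q12,q24,q26}
  A23: {q14,q15,q36}
  A24: {q2,q20,q25}
  A25: {q18,q20,q36}
  A26: {q2,q5,q26}
  A34: {q4,q7,q37}
  A35: {q31,q35,q36}
  A36: {q7,q9,q11,q31}
  A45: {q10,q17,q20,q21}
  A46: {q2,q7,q34}
  A56: {q24,q30,q31}
  A123: {q14}
  A126: {q26}
  A134: {q4}
  A145: {q17}
  A156: {q24}
  A235: {q36}
  A245: {q20}
  A246: {q2}
  A346: {q7}
  A356: {q31}
C dims 6,15,10; δ0: rk 5, SNF 1^5; δ1: rk 10, SNF 1^9·2
Ȟ^0 = (6 − 5) − 0 = 1, so Ȟ^0 ≅ Z
Ȟ^1 = (15 − 10) − 5 = 0, so Ȟ^1 ≅ 0
Ȟ^2 = (10 − 0) − 10 = 0 plus torsion [2], so Ȟ^2 ≅ Z/2
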